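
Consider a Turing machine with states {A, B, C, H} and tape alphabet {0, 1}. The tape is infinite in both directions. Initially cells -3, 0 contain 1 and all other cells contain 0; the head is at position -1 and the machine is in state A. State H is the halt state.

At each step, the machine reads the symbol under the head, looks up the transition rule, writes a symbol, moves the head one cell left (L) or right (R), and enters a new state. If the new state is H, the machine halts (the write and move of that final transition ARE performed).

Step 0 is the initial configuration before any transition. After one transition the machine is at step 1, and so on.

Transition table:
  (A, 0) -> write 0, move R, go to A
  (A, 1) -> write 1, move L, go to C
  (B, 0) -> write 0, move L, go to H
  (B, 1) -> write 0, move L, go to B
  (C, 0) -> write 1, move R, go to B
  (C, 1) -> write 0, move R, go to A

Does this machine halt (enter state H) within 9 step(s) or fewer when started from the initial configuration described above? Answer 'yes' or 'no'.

Step 1: in state A at pos -1, read 0 -> (A,0)->write 0,move R,goto A. Now: state=A, head=0, tape[-4..1]=010010 (head:     ^)
Step 2: in state A at pos 0, read 1 -> (A,1)->write 1,move L,goto C. Now: state=C, head=-1, tape[-4..1]=010010 (head:    ^)
Step 3: in state C at pos -1, read 0 -> (C,0)->write 1,move R,goto B. Now: state=B, head=0, tape[-4..1]=010110 (head:     ^)
Step 4: in state B at pos 0, read 1 -> (B,1)->write 0,move L,goto B. Now: state=B, head=-1, tape[-4..1]=010100 (head:    ^)
Step 5: in state B at pos -1, read 1 -> (B,1)->write 0,move L,goto B. Now: state=B, head=-2, tape[-4..1]=010000 (head:   ^)
Step 6: in state B at pos -2, read 0 -> (B,0)->write 0,move L,goto H. Now: state=H, head=-3, tape[-4..1]=010000 (head:  ^)
State H reached at step 6; 6 <= 9 -> yes

Answer: yes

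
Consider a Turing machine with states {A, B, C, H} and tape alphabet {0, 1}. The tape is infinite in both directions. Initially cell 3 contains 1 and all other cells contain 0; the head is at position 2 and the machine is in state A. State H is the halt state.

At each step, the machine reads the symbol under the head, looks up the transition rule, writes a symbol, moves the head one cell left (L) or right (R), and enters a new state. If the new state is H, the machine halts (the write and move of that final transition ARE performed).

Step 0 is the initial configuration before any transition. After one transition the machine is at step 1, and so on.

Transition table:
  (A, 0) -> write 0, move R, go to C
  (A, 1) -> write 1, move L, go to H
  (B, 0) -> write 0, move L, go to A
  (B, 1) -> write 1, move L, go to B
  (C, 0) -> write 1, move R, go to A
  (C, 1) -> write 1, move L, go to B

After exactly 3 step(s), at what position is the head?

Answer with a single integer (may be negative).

Answer: 1

Derivation:
Step 1: in state A at pos 2, read 0 -> (A,0)->write 0,move R,goto C. Now: state=C, head=3, tape[1..4]=0010 (head:   ^)
Step 2: in state C at pos 3, read 1 -> (C,1)->write 1,move L,goto B. Now: state=B, head=2, tape[1..4]=0010 (head:  ^)
Step 3: in state B at pos 2, read 0 -> (B,0)->write 0,move L,goto A. Now: state=A, head=1, tape[0..4]=00010 (head:  ^)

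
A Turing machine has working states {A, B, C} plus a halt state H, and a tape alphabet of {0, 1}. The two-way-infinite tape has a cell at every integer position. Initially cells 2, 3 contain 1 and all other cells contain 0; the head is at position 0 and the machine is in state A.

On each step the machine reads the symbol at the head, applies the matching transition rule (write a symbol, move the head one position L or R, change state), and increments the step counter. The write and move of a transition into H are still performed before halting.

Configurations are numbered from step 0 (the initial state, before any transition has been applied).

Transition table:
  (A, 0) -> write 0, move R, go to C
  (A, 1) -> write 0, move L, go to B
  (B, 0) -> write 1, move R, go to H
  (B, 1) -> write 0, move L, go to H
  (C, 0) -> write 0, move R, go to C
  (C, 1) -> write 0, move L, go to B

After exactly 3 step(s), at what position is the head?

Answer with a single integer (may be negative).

Answer: 1

Derivation:
Step 1: in state A at pos 0, read 0 -> (A,0)->write 0,move R,goto C. Now: state=C, head=1, tape[-1..4]=000110 (head:   ^)
Step 2: in state C at pos 1, read 0 -> (C,0)->write 0,move R,goto C. Now: state=C, head=2, tape[-1..4]=000110 (head:    ^)
Step 3: in state C at pos 2, read 1 -> (C,1)->write 0,move L,goto B. Now: state=B, head=1, tape[-1..4]=000010 (head:   ^)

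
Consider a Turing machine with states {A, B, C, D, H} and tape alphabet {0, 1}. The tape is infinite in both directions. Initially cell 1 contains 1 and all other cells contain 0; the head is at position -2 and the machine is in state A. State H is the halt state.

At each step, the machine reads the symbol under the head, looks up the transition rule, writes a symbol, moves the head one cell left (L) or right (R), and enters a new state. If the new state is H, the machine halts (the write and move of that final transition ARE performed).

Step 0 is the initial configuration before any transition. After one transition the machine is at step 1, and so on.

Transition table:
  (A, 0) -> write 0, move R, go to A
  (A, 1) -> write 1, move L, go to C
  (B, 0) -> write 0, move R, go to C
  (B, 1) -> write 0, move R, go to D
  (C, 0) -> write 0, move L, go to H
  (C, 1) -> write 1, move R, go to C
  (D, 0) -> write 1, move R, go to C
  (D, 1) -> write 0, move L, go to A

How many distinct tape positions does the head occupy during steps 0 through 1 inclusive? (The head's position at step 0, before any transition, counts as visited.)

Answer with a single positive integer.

Step 1: in state A at pos -2, read 0 -> (A,0)->write 0,move R,goto A. Now: state=A, head=-1, tape[-3..2]=000010 (head:   ^)
Head positions at steps 0..1: starting at -2, distinct positions visited = {-2, -1} -> 2 position(s)

Answer: 2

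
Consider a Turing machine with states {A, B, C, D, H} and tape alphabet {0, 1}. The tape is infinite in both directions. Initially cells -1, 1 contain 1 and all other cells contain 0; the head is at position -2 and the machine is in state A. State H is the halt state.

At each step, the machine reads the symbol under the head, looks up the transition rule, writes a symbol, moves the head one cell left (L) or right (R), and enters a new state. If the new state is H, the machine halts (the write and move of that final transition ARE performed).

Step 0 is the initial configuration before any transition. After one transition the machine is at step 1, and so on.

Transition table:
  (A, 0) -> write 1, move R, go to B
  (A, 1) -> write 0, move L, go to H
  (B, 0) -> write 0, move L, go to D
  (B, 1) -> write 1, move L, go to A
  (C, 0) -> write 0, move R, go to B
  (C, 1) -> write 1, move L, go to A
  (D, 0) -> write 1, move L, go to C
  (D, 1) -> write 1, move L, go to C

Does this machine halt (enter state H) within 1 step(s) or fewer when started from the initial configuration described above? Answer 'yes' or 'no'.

Step 1: in state A at pos -2, read 0 -> (A,0)->write 1,move R,goto B. Now: state=B, head=-1, tape[-3..2]=011010 (head:   ^)
After 1 step(s): state = B (not H) -> not halted within 1 -> no

Answer: no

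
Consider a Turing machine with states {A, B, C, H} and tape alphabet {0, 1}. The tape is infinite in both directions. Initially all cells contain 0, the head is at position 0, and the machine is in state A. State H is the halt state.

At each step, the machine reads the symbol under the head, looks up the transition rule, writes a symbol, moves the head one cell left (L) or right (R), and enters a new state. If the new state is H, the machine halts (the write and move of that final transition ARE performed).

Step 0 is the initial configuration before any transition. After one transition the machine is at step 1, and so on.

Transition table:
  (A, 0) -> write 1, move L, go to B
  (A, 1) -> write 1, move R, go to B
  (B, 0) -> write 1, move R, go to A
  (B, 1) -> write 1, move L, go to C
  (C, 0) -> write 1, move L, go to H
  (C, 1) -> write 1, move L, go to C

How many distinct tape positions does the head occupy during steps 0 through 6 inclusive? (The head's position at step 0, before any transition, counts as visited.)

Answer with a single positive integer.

Step 1: in state A at pos 0, read 0 -> (A,0)->write 1,move L,goto B. Now: state=B, head=-1, tape[-2..1]=0010 (head:  ^)
Step 2: in state B at pos -1, read 0 -> (B,0)->write 1,move R,goto A. Now: state=A, head=0, tape[-2..1]=0110 (head:   ^)
Step 3: in state A at pos 0, read 1 -> (A,1)->write 1,move R,goto B. Now: state=B, head=1, tape[-2..2]=01100 (head:    ^)
Step 4: in state B at pos 1, read 0 -> (B,0)->write 1,move R,goto A. Now: state=A, head=2, tape[-2..3]=011100 (head:     ^)
Step 5: in state A at pos 2, read 0 -> (A,0)->write 1,move L,goto B. Now: state=B, head=1, tape[-2..3]=011110 (head:    ^)
Step 6: in state B at pos 1, read 1 -> (B,1)->write 1,move L,goto C. Now: state=C, head=0, tape[-2..3]=011110 (head:   ^)
Head positions at steps 0..6: starting at 0, distinct positions visited = {-1, 0, 1, 2} -> 4 position(s)

Answer: 4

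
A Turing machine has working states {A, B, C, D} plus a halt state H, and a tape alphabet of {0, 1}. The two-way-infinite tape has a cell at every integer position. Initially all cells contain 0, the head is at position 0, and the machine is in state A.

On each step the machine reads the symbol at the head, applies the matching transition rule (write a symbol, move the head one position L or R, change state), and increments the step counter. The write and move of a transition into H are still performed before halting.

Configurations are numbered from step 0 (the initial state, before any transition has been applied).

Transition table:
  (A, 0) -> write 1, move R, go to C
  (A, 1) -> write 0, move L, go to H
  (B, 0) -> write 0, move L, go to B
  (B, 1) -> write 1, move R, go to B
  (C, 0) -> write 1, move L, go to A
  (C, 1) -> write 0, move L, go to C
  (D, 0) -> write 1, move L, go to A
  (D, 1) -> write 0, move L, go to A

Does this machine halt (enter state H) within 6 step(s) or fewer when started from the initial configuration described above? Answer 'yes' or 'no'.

Answer: yes

Derivation:
Step 1: in state A at pos 0, read 0 -> (A,0)->write 1,move R,goto C. Now: state=C, head=1, tape[-1..2]=0100 (head:   ^)
Step 2: in state C at pos 1, read 0 -> (C,0)->write 1,move L,goto A. Now: state=A, head=0, tape[-1..2]=0110 (head:  ^)
Step 3: in state A at pos 0, read 1 -> (A,1)->write 0,move L,goto H. Now: state=H, head=-1, tape[-2..2]=00010 (head:  ^)
State H reached at step 3; 3 <= 6 -> yes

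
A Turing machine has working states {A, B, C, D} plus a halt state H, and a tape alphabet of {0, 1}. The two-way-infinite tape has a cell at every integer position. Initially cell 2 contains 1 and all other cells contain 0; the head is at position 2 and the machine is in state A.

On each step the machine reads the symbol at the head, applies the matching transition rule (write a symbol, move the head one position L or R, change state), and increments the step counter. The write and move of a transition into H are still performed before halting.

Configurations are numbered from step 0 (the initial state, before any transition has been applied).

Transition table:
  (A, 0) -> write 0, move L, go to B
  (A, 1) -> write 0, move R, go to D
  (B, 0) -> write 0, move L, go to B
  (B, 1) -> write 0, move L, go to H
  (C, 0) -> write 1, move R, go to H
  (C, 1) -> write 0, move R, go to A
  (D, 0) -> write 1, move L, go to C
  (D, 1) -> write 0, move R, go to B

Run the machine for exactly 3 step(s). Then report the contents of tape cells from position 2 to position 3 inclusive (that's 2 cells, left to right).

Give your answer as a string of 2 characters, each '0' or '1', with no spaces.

Step 1: in state A at pos 2, read 1 -> (A,1)->write 0,move R,goto D. Now: state=D, head=3, tape[1..4]=0000 (head:   ^)
Step 2: in state D at pos 3, read 0 -> (D,0)->write 1,move L,goto C. Now: state=C, head=2, tape[1..4]=0010 (head:  ^)
Step 3: in state C at pos 2, read 0 -> (C,0)->write 1,move R,goto H. Now: state=H, head=3, tape[1..4]=0110 (head:   ^)

Answer: 11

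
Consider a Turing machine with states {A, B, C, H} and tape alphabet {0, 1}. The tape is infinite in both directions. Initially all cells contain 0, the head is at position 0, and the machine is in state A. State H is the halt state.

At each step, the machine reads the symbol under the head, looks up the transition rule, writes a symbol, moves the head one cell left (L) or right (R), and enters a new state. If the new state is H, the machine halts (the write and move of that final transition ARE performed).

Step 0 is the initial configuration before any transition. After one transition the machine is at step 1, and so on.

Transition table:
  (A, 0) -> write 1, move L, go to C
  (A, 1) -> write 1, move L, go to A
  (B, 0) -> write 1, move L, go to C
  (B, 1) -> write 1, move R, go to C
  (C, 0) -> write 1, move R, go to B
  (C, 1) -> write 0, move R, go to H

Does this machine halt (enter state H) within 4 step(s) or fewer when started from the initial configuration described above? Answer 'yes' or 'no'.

Step 1: in state A at pos 0, read 0 -> (A,0)->write 1,move L,goto C. Now: state=C, head=-1, tape[-2..1]=0010 (head:  ^)
Step 2: in state C at pos -1, read 0 -> (C,0)->write 1,move R,goto B. Now: state=B, head=0, tape[-2..1]=0110 (head:   ^)
Step 3: in state B at pos 0, read 1 -> (B,1)->write 1,move R,goto C. Now: state=C, head=1, tape[-2..2]=01100 (head:    ^)
Step 4: in state C at pos 1, read 0 -> (C,0)->write 1,move R,goto B. Now: state=B, head=2, tape[-2..3]=011100 (head:     ^)
After 4 step(s): state = B (not H) -> not halted within 4 -> no

Answer: no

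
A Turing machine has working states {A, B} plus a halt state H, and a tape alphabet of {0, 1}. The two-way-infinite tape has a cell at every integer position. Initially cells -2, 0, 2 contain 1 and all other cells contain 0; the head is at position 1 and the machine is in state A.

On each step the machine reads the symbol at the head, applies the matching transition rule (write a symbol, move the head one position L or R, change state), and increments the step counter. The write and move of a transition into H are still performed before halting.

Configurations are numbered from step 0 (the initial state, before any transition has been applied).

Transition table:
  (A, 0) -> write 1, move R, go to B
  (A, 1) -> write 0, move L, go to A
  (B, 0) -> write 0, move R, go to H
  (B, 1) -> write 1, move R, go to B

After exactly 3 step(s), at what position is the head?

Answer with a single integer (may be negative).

Step 1: in state A at pos 1, read 0 -> (A,0)->write 1,move R,goto B. Now: state=B, head=2, tape[-3..3]=0101110 (head:      ^)
Step 2: in state B at pos 2, read 1 -> (B,1)->write 1,move R,goto B. Now: state=B, head=3, tape[-3..4]=01011100 (head:       ^)
Step 3: in state B at pos 3, read 0 -> (B,0)->write 0,move R,goto H. Now: state=H, head=4, tape[-3..5]=010111000 (head:        ^)

Answer: 4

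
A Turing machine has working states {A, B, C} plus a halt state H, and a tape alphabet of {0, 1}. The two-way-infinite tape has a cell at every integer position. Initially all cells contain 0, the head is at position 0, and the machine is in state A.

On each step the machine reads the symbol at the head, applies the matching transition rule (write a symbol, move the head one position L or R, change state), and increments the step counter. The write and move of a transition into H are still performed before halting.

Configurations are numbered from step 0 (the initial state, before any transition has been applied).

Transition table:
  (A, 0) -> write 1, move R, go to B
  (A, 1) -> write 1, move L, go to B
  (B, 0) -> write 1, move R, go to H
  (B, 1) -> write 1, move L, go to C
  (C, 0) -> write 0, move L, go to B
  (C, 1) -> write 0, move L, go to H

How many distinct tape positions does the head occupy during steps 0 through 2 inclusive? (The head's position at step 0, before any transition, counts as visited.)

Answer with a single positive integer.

Answer: 3

Derivation:
Step 1: in state A at pos 0, read 0 -> (A,0)->write 1,move R,goto B. Now: state=B, head=1, tape[-1..2]=0100 (head:   ^)
Step 2: in state B at pos 1, read 0 -> (B,0)->write 1,move R,goto H. Now: state=H, head=2, tape[-1..3]=01100 (head:    ^)
Head positions at steps 0..2: starting at 0, distinct positions visited = {0, 1, 2} -> 3 position(s)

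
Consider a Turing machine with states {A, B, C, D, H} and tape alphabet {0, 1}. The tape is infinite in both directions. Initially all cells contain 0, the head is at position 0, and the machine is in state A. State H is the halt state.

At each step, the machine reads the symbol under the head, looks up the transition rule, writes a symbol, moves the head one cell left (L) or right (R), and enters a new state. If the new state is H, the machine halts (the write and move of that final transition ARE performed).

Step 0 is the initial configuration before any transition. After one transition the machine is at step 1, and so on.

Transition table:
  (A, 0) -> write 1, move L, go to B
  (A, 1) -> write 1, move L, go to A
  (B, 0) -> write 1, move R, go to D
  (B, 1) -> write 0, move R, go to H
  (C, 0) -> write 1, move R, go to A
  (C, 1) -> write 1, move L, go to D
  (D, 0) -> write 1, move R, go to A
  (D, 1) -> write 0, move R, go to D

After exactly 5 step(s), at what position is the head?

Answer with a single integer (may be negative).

Step 1: in state A at pos 0, read 0 -> (A,0)->write 1,move L,goto B. Now: state=B, head=-1, tape[-2..1]=0010 (head:  ^)
Step 2: in state B at pos -1, read 0 -> (B,0)->write 1,move R,goto D. Now: state=D, head=0, tape[-2..1]=0110 (head:   ^)
Step 3: in state D at pos 0, read 1 -> (D,1)->write 0,move R,goto D. Now: state=D, head=1, tape[-2..2]=01000 (head:    ^)
Step 4: in state D at pos 1, read 0 -> (D,0)->write 1,move R,goto A. Now: state=A, head=2, tape[-2..3]=010100 (head:     ^)
Step 5: in state A at pos 2, read 0 -> (A,0)->write 1,move L,goto B. Now: state=B, head=1, tape[-2..3]=010110 (head:    ^)

Answer: 1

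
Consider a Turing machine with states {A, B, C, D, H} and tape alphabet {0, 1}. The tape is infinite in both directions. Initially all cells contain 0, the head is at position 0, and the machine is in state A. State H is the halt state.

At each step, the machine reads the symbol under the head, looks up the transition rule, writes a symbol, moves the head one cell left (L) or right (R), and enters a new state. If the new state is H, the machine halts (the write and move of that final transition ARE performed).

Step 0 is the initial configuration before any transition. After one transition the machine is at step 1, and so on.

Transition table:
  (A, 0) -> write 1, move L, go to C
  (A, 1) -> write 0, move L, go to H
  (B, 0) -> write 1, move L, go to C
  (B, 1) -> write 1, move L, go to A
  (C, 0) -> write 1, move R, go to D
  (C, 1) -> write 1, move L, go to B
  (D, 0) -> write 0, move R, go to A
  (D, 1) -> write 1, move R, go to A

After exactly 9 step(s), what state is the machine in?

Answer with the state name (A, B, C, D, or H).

Step 1: in state A at pos 0, read 0 -> (A,0)->write 1,move L,goto C. Now: state=C, head=-1, tape[-2..1]=0010 (head:  ^)
Step 2: in state C at pos -1, read 0 -> (C,0)->write 1,move R,goto D. Now: state=D, head=0, tape[-2..1]=0110 (head:   ^)
Step 3: in state D at pos 0, read 1 -> (D,1)->write 1,move R,goto A. Now: state=A, head=1, tape[-2..2]=01100 (head:    ^)
Step 4: in state A at pos 1, read 0 -> (A,0)->write 1,move L,goto C. Now: state=C, head=0, tape[-2..2]=01110 (head:   ^)
Step 5: in state C at pos 0, read 1 -> (C,1)->write 1,move L,goto B. Now: state=B, head=-1, tape[-2..2]=01110 (head:  ^)
Step 6: in state B at pos -1, read 1 -> (B,1)->write 1,move L,goto A. Now: state=A, head=-2, tape[-3..2]=001110 (head:  ^)
Step 7: in state A at pos -2, read 0 -> (A,0)->write 1,move L,goto C. Now: state=C, head=-3, tape[-4..2]=0011110 (head:  ^)
Step 8: in state C at pos -3, read 0 -> (C,0)->write 1,move R,goto D. Now: state=D, head=-2, tape[-4..2]=0111110 (head:   ^)
Step 9: in state D at pos -2, read 1 -> (D,1)->write 1,move R,goto A. Now: state=A, head=-1, tape[-4..2]=0111110 (head:    ^)

Answer: A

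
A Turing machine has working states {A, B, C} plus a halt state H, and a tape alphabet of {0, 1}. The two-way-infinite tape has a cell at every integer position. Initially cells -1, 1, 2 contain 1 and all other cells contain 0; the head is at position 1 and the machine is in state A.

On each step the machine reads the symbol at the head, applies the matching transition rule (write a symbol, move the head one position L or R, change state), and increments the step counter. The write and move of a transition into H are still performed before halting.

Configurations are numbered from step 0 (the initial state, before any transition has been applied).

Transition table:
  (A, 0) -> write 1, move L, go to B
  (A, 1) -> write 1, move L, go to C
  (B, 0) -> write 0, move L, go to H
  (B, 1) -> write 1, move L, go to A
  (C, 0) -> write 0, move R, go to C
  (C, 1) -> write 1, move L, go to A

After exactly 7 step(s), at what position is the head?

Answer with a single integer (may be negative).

Step 1: in state A at pos 1, read 1 -> (A,1)->write 1,move L,goto C. Now: state=C, head=0, tape[-2..3]=010110 (head:   ^)
Step 2: in state C at pos 0, read 0 -> (C,0)->write 0,move R,goto C. Now: state=C, head=1, tape[-2..3]=010110 (head:    ^)
Step 3: in state C at pos 1, read 1 -> (C,1)->write 1,move L,goto A. Now: state=A, head=0, tape[-2..3]=010110 (head:   ^)
Step 4: in state A at pos 0, read 0 -> (A,0)->write 1,move L,goto B. Now: state=B, head=-1, tape[-2..3]=011110 (head:  ^)
Step 5: in state B at pos -1, read 1 -> (B,1)->write 1,move L,goto A. Now: state=A, head=-2, tape[-3..3]=0011110 (head:  ^)
Step 6: in state A at pos -2, read 0 -> (A,0)->write 1,move L,goto B. Now: state=B, head=-3, tape[-4..3]=00111110 (head:  ^)
Step 7: in state B at pos -3, read 0 -> (B,0)->write 0,move L,goto H. Now: state=H, head=-4, tape[-5..3]=000111110 (head:  ^)

Answer: -4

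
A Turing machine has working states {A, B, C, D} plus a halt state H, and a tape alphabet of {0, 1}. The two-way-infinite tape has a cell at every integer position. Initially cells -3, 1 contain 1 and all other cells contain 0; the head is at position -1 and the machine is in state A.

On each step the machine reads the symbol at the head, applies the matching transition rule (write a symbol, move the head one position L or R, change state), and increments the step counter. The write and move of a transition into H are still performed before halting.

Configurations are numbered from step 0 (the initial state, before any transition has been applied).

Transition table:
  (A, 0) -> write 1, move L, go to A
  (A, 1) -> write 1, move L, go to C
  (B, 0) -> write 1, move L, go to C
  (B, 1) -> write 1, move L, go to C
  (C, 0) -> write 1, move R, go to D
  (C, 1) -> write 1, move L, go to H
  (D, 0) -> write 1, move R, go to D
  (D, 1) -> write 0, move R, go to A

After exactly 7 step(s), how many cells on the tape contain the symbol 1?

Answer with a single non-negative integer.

Answer: 5

Derivation:
Step 1: in state A at pos -1, read 0 -> (A,0)->write 1,move L,goto A. Now: state=A, head=-2, tape[-4..2]=0101010 (head:   ^)
Step 2: in state A at pos -2, read 0 -> (A,0)->write 1,move L,goto A. Now: state=A, head=-3, tape[-4..2]=0111010 (head:  ^)
Step 3: in state A at pos -3, read 1 -> (A,1)->write 1,move L,goto C. Now: state=C, head=-4, tape[-5..2]=00111010 (head:  ^)
Step 4: in state C at pos -4, read 0 -> (C,0)->write 1,move R,goto D. Now: state=D, head=-3, tape[-5..2]=01111010 (head:   ^)
Step 5: in state D at pos -3, read 1 -> (D,1)->write 0,move R,goto A. Now: state=A, head=-2, tape[-5..2]=01011010 (head:    ^)
Step 6: in state A at pos -2, read 1 -> (A,1)->write 1,move L,goto C. Now: state=C, head=-3, tape[-5..2]=01011010 (head:   ^)
Step 7: in state C at pos -3, read 0 -> (C,0)->write 1,move R,goto D. Now: state=D, head=-2, tape[-5..2]=01111010 (head:    ^)
Cells containing 1 after step 7: {-4, -3, -2, -1, 1} -> 5 cell(s)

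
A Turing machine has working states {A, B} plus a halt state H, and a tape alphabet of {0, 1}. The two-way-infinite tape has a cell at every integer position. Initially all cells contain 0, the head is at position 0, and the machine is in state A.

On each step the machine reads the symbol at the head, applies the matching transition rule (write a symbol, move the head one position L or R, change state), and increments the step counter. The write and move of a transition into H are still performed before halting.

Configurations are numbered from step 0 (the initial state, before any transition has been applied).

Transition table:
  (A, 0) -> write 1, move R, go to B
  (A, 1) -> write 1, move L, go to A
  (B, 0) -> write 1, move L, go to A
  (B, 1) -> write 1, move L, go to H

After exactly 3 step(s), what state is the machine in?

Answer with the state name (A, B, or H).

Step 1: in state A at pos 0, read 0 -> (A,0)->write 1,move R,goto B. Now: state=B, head=1, tape[-1..2]=0100 (head:   ^)
Step 2: in state B at pos 1, read 0 -> (B,0)->write 1,move L,goto A. Now: state=A, head=0, tape[-1..2]=0110 (head:  ^)
Step 3: in state A at pos 0, read 1 -> (A,1)->write 1,move L,goto A. Now: state=A, head=-1, tape[-2..2]=00110 (head:  ^)

Answer: A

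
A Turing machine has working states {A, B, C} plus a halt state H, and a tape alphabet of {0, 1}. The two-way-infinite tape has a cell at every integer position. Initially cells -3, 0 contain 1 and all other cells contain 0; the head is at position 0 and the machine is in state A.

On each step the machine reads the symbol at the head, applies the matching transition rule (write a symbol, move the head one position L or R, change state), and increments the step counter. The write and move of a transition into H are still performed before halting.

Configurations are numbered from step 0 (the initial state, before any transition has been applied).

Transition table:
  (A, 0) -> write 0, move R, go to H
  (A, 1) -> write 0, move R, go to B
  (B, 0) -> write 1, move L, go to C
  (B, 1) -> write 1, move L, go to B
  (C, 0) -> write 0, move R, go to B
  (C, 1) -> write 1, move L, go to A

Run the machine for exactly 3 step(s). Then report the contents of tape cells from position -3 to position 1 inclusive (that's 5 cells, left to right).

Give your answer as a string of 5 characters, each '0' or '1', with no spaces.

Answer: 10001

Derivation:
Step 1: in state A at pos 0, read 1 -> (A,1)->write 0,move R,goto B. Now: state=B, head=1, tape[-4..2]=0100000 (head:      ^)
Step 2: in state B at pos 1, read 0 -> (B,0)->write 1,move L,goto C. Now: state=C, head=0, tape[-4..2]=0100010 (head:     ^)
Step 3: in state C at pos 0, read 0 -> (C,0)->write 0,move R,goto B. Now: state=B, head=1, tape[-4..2]=0100010 (head:      ^)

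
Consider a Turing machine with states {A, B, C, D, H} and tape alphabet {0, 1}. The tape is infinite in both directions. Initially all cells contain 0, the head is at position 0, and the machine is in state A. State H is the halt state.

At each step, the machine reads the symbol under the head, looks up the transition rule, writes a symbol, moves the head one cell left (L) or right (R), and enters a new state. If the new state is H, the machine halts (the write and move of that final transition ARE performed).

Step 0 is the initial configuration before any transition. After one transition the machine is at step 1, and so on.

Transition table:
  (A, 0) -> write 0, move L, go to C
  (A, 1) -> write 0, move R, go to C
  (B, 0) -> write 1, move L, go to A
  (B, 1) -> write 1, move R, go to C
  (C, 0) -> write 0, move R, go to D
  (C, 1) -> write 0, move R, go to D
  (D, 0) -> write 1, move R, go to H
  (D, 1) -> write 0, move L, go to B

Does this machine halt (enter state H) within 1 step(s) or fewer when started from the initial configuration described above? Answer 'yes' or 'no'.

Step 1: in state A at pos 0, read 0 -> (A,0)->write 0,move L,goto C. Now: state=C, head=-1, tape[-2..1]=0000 (head:  ^)
After 1 step(s): state = C (not H) -> not halted within 1 -> no

Answer: no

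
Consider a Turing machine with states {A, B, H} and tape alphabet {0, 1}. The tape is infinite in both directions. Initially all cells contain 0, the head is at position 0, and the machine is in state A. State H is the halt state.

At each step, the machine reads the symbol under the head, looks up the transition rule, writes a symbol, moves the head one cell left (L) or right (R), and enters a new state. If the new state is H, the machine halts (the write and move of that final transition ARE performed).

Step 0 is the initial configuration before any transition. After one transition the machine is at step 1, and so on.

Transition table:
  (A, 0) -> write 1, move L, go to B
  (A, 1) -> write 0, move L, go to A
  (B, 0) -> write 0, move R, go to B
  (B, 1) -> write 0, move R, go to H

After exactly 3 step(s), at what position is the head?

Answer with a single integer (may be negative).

Step 1: in state A at pos 0, read 0 -> (A,0)->write 1,move L,goto B. Now: state=B, head=-1, tape[-2..1]=0010 (head:  ^)
Step 2: in state B at pos -1, read 0 -> (B,0)->write 0,move R,goto B. Now: state=B, head=0, tape[-2..1]=0010 (head:   ^)
Step 3: in state B at pos 0, read 1 -> (B,1)->write 0,move R,goto H. Now: state=H, head=1, tape[-2..2]=00000 (head:    ^)

Answer: 1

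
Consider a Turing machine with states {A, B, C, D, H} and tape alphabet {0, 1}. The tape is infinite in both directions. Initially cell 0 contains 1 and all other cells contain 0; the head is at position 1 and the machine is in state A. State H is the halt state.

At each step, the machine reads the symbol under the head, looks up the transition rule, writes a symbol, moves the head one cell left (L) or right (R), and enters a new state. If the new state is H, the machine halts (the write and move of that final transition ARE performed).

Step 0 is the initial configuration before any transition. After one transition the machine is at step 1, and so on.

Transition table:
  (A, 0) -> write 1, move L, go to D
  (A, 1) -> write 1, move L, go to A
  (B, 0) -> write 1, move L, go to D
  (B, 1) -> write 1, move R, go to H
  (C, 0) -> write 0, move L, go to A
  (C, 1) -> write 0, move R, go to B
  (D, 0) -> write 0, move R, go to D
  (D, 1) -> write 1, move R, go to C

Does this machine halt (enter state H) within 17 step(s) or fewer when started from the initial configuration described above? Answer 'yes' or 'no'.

Answer: yes

Derivation:
Step 1: in state A at pos 1, read 0 -> (A,0)->write 1,move L,goto D. Now: state=D, head=0, tape[-1..2]=0110 (head:  ^)
Step 2: in state D at pos 0, read 1 -> (D,1)->write 1,move R,goto C. Now: state=C, head=1, tape[-1..2]=0110 (head:   ^)
Step 3: in state C at pos 1, read 1 -> (C,1)->write 0,move R,goto B. Now: state=B, head=2, tape[-1..3]=01000 (head:    ^)
Step 4: in state B at pos 2, read 0 -> (B,0)->write 1,move L,goto D. Now: state=D, head=1, tape[-1..3]=01010 (head:   ^)
Step 5: in state D at pos 1, read 0 -> (D,0)->write 0,move R,goto D. Now: state=D, head=2, tape[-1..3]=01010 (head:    ^)
Step 6: in state D at pos 2, read 1 -> (D,1)->write 1,move R,goto C. Now: state=C, head=3, tape[-1..4]=010100 (head:     ^)
Step 7: in state C at pos 3, read 0 -> (C,0)->write 0,move L,goto A. Now: state=A, head=2, tape[-1..4]=010100 (head:    ^)
Step 8: in state A at pos 2, read 1 -> (A,1)->write 1,move L,goto A. Now: state=A, head=1, tape[-1..4]=010100 (head:   ^)
Step 9: in state A at pos 1, read 0 -> (A,0)->write 1,move L,goto D. Now: state=D, head=0, tape[-1..4]=011100 (head:  ^)
Step 10: in state D at pos 0, read 1 -> (D,1)->write 1,move R,goto C. Now: state=C, head=1, tape[-1..4]=011100 (head:   ^)
Step 11: in state C at pos 1, read 1 -> (C,1)->write 0,move R,goto B. Now: state=B, head=2, tape[-1..4]=010100 (head:    ^)
Step 12: in state B at pos 2, read 1 -> (B,1)->write 1,move R,goto H. Now: state=H, head=3, tape[-1..4]=010100 (head:     ^)
State H reached at step 12; 12 <= 17 -> yes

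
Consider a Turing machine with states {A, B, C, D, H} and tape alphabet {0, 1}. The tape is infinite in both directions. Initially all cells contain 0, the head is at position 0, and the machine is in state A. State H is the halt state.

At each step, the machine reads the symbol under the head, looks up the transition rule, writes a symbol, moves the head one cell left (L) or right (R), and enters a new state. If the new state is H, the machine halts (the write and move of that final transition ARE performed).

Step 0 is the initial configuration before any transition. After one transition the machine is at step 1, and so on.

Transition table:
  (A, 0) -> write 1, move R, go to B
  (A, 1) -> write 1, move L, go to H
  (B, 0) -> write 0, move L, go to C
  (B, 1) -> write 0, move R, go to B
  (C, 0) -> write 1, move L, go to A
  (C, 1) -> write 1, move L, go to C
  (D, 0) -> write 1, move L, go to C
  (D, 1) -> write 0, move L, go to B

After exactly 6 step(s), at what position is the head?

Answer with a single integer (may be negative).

Step 1: in state A at pos 0, read 0 -> (A,0)->write 1,move R,goto B. Now: state=B, head=1, tape[-1..2]=0100 (head:   ^)
Step 2: in state B at pos 1, read 0 -> (B,0)->write 0,move L,goto C. Now: state=C, head=0, tape[-1..2]=0100 (head:  ^)
Step 3: in state C at pos 0, read 1 -> (C,1)->write 1,move L,goto C. Now: state=C, head=-1, tape[-2..2]=00100 (head:  ^)
Step 4: in state C at pos -1, read 0 -> (C,0)->write 1,move L,goto A. Now: state=A, head=-2, tape[-3..2]=001100 (head:  ^)
Step 5: in state A at pos -2, read 0 -> (A,0)->write 1,move R,goto B. Now: state=B, head=-1, tape[-3..2]=011100 (head:   ^)
Step 6: in state B at pos -1, read 1 -> (B,1)->write 0,move R,goto B. Now: state=B, head=0, tape[-3..2]=010100 (head:    ^)

Answer: 0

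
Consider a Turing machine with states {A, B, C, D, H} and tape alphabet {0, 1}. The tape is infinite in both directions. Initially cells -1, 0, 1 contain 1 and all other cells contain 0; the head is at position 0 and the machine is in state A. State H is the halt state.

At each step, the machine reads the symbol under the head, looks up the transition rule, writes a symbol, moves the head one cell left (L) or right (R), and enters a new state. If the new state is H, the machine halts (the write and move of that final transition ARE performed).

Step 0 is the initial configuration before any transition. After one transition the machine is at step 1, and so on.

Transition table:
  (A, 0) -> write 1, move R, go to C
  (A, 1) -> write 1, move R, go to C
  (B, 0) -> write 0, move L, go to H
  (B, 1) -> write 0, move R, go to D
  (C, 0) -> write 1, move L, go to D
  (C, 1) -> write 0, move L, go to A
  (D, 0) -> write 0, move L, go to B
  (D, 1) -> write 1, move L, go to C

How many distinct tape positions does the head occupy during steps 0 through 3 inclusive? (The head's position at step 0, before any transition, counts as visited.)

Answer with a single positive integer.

Answer: 2

Derivation:
Step 1: in state A at pos 0, read 1 -> (A,1)->write 1,move R,goto C. Now: state=C, head=1, tape[-2..2]=01110 (head:    ^)
Step 2: in state C at pos 1, read 1 -> (C,1)->write 0,move L,goto A. Now: state=A, head=0, tape[-2..2]=01100 (head:   ^)
Step 3: in state A at pos 0, read 1 -> (A,1)->write 1,move R,goto C. Now: state=C, head=1, tape[-2..2]=01100 (head:    ^)
Head positions at steps 0..3: starting at 0, distinct positions visited = {0, 1} -> 2 position(s)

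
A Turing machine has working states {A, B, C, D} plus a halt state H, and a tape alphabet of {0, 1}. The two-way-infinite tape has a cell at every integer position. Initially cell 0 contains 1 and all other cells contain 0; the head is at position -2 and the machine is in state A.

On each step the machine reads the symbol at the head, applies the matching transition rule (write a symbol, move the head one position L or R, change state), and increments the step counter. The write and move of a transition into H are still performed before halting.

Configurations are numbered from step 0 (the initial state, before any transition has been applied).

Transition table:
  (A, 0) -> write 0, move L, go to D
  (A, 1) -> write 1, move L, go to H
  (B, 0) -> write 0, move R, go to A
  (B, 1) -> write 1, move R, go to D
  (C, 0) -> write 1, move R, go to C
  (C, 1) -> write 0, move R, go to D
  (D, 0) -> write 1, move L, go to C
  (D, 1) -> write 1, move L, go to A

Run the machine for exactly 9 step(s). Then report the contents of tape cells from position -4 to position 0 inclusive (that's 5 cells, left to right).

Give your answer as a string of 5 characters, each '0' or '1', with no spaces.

Step 1: in state A at pos -2, read 0 -> (A,0)->write 0,move L,goto D. Now: state=D, head=-3, tape[-4..1]=000010 (head:  ^)
Step 2: in state D at pos -3, read 0 -> (D,0)->write 1,move L,goto C. Now: state=C, head=-4, tape[-5..1]=0010010 (head:  ^)
Step 3: in state C at pos -4, read 0 -> (C,0)->write 1,move R,goto C. Now: state=C, head=-3, tape[-5..1]=0110010 (head:   ^)
Step 4: in state C at pos -3, read 1 -> (C,1)->write 0,move R,goto D. Now: state=D, head=-2, tape[-5..1]=0100010 (head:    ^)
Step 5: in state D at pos -2, read 0 -> (D,0)->write 1,move L,goto C. Now: state=C, head=-3, tape[-5..1]=0101010 (head:   ^)
Step 6: in state C at pos -3, read 0 -> (C,0)->write 1,move R,goto C. Now: state=C, head=-2, tape[-5..1]=0111010 (head:    ^)
Step 7: in state C at pos -2, read 1 -> (C,1)->write 0,move R,goto D. Now: state=D, head=-1, tape[-5..1]=0110010 (head:     ^)
Step 8: in state D at pos -1, read 0 -> (D,0)->write 1,move L,goto C. Now: state=C, head=-2, tape[-5..1]=0110110 (head:    ^)
Step 9: in state C at pos -2, read 0 -> (C,0)->write 1,move R,goto C. Now: state=C, head=-1, tape[-5..1]=0111110 (head:     ^)

Answer: 11111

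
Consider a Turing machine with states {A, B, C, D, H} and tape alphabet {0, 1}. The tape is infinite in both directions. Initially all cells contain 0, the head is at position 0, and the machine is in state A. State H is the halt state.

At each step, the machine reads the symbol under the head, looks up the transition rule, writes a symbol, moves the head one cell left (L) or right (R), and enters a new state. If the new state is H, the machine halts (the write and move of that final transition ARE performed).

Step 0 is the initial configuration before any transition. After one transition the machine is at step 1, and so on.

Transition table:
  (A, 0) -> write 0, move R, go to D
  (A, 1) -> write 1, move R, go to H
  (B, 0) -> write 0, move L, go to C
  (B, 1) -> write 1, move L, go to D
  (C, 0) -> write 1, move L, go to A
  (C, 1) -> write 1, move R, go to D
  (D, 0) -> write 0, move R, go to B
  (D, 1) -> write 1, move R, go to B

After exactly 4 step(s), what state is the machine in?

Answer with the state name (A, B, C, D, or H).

Answer: A

Derivation:
Step 1: in state A at pos 0, read 0 -> (A,0)->write 0,move R,goto D. Now: state=D, head=1, tape[-1..2]=0000 (head:   ^)
Step 2: in state D at pos 1, read 0 -> (D,0)->write 0,move R,goto B. Now: state=B, head=2, tape[-1..3]=00000 (head:    ^)
Step 3: in state B at pos 2, read 0 -> (B,0)->write 0,move L,goto C. Now: state=C, head=1, tape[-1..3]=00000 (head:   ^)
Step 4: in state C at pos 1, read 0 -> (C,0)->write 1,move L,goto A. Now: state=A, head=0, tape[-1..3]=00100 (head:  ^)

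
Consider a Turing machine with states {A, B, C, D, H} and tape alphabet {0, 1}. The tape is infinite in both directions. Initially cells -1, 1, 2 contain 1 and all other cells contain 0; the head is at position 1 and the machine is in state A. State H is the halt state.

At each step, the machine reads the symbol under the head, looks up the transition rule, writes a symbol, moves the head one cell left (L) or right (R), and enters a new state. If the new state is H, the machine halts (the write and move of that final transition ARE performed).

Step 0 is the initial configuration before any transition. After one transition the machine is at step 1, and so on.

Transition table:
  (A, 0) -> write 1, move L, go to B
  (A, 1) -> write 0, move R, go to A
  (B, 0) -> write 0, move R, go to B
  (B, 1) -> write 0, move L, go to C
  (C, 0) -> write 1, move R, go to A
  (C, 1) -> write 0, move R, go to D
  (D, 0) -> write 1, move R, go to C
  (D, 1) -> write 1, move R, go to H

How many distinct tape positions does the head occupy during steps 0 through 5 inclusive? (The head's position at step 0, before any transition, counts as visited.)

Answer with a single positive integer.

Answer: 3

Derivation:
Step 1: in state A at pos 1, read 1 -> (A,1)->write 0,move R,goto A. Now: state=A, head=2, tape[-2..3]=010010 (head:     ^)
Step 2: in state A at pos 2, read 1 -> (A,1)->write 0,move R,goto A. Now: state=A, head=3, tape[-2..4]=0100000 (head:      ^)
Step 3: in state A at pos 3, read 0 -> (A,0)->write 1,move L,goto B. Now: state=B, head=2, tape[-2..4]=0100010 (head:     ^)
Step 4: in state B at pos 2, read 0 -> (B,0)->write 0,move R,goto B. Now: state=B, head=3, tape[-2..4]=0100010 (head:      ^)
Step 5: in state B at pos 3, read 1 -> (B,1)->write 0,move L,goto C. Now: state=C, head=2, tape[-2..4]=0100000 (head:     ^)
Head positions at steps 0..5: starting at 1, distinct positions visited = {1, 2, 3} -> 3 position(s)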